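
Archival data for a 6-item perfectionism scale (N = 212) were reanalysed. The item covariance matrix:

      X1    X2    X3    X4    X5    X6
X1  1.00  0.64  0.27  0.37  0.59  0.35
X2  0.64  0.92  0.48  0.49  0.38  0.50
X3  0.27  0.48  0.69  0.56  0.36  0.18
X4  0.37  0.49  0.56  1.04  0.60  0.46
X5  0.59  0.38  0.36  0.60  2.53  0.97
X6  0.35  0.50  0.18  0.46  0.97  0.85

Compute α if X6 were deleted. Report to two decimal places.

Remaining items: X1, X2, X3, X4, X5 (k = 5).
Σσᵢ² = 1.00 + 0.92 + 0.69 + 1.04 + 2.53 = 6.18
total variance = 6.18 + 2 × 4.74 = 15.66
α (item deleted) = (5/4)·(1 − 6.18/15.66) = 0.76

α = 0.76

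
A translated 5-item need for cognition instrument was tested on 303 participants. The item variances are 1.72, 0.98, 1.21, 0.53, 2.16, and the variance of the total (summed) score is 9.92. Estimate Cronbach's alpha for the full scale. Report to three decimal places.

ΣVar(i) = 1.72 + 0.98 + 1.21 + 0.53 + 2.16 = 6.60
α = (k/(k−1))·(1 − ΣVar(i)/Var(T)) = (5/4)·(1 − 6.60/9.92) = 0.418

Cronbach's alpha = 0.418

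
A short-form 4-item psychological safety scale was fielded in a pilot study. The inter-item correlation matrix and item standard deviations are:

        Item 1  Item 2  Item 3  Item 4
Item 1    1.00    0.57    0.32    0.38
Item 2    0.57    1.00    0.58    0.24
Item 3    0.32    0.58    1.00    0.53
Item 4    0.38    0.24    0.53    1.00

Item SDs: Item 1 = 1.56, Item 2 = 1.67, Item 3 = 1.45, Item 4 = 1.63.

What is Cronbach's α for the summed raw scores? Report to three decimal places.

α = 0.753

Σσ²ᵢ = 1.56² + 1.67² + 1.45² + 1.63² = 9.9819
Covariances σ_ij = r_ij · s_i · s_j:
  σ(Item 1,Item 2) = 0.57 × 1.56 × 1.67 = 1.4850
  σ(Item 1,Item 3) = 0.32 × 1.56 × 1.45 = 0.7238
  σ(Item 1,Item 4) = 0.38 × 1.56 × 1.63 = 0.9663
  σ(Item 2,Item 3) = 0.58 × 1.67 × 1.45 = 1.4045
  σ(Item 2,Item 4) = 0.24 × 1.67 × 1.63 = 0.6533
  σ(Item 3,Item 4) = 0.53 × 1.45 × 1.63 = 1.2527
σ²_T = Σσ²ᵢ + 2·Σσ_ij = 9.9819 + 2 × 6.4856 = 22.9531
α = (4/3)·(1 − 9.9819/22.9531) = 0.753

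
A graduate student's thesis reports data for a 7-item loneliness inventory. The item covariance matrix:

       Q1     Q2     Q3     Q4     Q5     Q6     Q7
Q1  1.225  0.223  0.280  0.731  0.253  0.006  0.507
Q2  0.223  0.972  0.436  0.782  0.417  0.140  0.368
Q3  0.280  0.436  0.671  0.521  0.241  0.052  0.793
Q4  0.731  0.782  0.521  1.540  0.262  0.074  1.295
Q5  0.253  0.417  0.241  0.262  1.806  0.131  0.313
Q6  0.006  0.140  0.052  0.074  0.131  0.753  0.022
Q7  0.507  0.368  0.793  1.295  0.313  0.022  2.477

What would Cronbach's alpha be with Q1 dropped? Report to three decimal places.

α = 0.705

Remaining items: Q2, Q3, Q4, Q5, Q6, Q7 (k = 6).
sum of item variances = 0.972 + 0.671 + 1.540 + 1.806 + 0.753 + 2.477 = 8.219
σ²_total = 8.219 + 2 × 5.847 = 19.913
α (item deleted) = (6/5)·(1 − 8.219/19.913) = 0.705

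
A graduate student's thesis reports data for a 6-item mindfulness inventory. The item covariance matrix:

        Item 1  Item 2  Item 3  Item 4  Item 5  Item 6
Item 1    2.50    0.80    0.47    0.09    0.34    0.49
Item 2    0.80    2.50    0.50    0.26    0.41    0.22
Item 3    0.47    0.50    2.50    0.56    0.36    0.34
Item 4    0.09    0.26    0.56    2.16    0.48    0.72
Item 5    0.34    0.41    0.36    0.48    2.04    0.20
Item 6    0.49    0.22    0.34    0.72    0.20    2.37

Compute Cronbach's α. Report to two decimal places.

α = 0.56

ΣVar(i) = 2.50 + 2.50 + 2.50 + 2.16 + 2.04 + 2.37 = 14.07
Σ_{i<j} σ_ij = 6.24
Var(T) = 14.07 + 2 × 6.24 = 26.55
α = (k/(k−1))·(1 − ΣVar(i)/Var(T)) = (6/5)·(1 − 14.07/26.55) = 0.56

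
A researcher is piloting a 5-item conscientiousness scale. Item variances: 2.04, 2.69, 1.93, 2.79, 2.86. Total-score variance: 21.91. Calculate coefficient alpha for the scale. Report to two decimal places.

sum of item variances = 2.04 + 2.69 + 1.93 + 2.79 + 2.86 = 12.31
α = (k/(k−1))·(1 − sum of item variances/σ²_total) = (5/4)·(1 − 12.31/21.91) = 0.55

coefficient alpha = 0.55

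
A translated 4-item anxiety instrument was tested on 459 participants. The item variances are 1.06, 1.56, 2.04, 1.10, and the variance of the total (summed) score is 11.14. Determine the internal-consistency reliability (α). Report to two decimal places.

ΣVar(i) = 1.06 + 1.56 + 2.04 + 1.10 = 5.76
α = (k/(k−1))·(1 − ΣVar(i)/total variance) = (4/3)·(1 − 5.76/11.14) = 0.64

α = 0.64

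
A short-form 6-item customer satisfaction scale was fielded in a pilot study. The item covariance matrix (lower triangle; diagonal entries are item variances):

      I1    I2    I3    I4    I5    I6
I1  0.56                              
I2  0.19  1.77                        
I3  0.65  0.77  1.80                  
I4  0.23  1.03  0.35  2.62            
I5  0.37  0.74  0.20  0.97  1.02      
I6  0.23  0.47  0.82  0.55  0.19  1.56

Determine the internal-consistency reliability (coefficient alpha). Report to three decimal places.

Σσ²ᵢ = 0.56 + 1.77 + 1.80 + 2.62 + 1.02 + 1.56 = 9.33
Sum of the distinct covariances = 7.76
Var(T) = 9.33 + 2 × 7.76 = 24.85
α = (k/(k−1))·(1 − Σσ²ᵢ/Var(T)) = (6/5)·(1 − 9.33/24.85) = 0.749

α = 0.749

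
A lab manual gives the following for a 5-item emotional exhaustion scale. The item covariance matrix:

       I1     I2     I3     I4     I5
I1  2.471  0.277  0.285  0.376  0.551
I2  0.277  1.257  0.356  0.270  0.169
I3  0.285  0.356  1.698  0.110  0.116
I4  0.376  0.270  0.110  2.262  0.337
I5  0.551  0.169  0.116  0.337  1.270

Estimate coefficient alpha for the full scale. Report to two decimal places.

Σσᵢ² = 2.471 + 1.257 + 1.698 + 2.262 + 1.270 = 8.958
Σ_{i<j} σ_ij = 2.847
σ²_T = 8.958 + 2 × 2.847 = 14.652
α = (k/(k−1))·(1 − Σσᵢ²/σ²_T) = (5/4)·(1 − 8.958/14.652) = 0.49

coefficient alpha = 0.49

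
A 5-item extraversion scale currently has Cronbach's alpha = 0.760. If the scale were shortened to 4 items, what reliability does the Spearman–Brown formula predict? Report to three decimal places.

Length factor m = 4/5 = 0.8000
α' = m·α / (1 − (1−m)·α)
   = 4/5 × 0.760 / (1 − (1 − 4/5) × 0.760)
   = 0.6080 / 0.8480 = 0.717

predicted reliability = 0.717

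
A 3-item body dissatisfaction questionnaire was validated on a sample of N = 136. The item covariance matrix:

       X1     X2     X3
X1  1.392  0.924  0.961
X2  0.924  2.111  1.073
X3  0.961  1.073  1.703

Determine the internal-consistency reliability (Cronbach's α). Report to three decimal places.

α = 0.798

Σσ²ᵢ = 1.392 + 2.111 + 1.703 = 5.206
Sum of off-diagonal covariances = 2.958
Var(T) = 5.206 + 2 × 2.958 = 11.122
α = (k/(k−1))·(1 − Σσ²ᵢ/Var(T)) = (3/2)·(1 − 5.206/11.122) = 0.798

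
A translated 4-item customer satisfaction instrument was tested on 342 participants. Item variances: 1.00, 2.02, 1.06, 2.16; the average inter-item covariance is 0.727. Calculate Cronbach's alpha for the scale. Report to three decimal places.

α = 0.777

Σσᵢ² = 1.00 + 2.02 + 1.06 + 2.16 = 6.24
Sum of the 6 distinct covariances = 6 × 0.727 = 4.362
Var(T) = Σσᵢ² + 2·Σcov = 6.24 + 2 × 4.362 = 14.964
α = (4/3)·(1 − 6.24/14.964) = 0.777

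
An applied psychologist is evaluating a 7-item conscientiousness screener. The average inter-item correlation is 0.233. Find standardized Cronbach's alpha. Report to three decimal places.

Standardized α = k·r̄ / (1 + (k−1)·r̄) = 7 × 0.233 / (1 + 6 × 0.233)
  = 1.6310 / 2.3980 = 0.680

α = 0.680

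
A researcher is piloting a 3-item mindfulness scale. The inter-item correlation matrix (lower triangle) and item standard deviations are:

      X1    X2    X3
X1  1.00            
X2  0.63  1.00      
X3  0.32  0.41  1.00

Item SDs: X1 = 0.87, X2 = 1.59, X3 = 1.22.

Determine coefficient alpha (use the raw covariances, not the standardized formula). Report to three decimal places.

Σσ²ᵢ = 0.87² + 1.59² + 1.22² = 4.7734
Covariances σ_ij = r_ij · s_i · s_j:
  σ(X1,X2) = 0.63 × 0.87 × 1.59 = 0.8715
  σ(X1,X3) = 0.32 × 0.87 × 1.22 = 0.3396
  σ(X2,X3) = 0.41 × 1.59 × 1.22 = 0.7953
σ²_T = Σσ²ᵢ + 2·Σσ_ij = 4.7734 + 2 × 2.0064 = 8.7862
α = (3/2)·(1 − 4.7734/8.7862) = 0.685

α = 0.685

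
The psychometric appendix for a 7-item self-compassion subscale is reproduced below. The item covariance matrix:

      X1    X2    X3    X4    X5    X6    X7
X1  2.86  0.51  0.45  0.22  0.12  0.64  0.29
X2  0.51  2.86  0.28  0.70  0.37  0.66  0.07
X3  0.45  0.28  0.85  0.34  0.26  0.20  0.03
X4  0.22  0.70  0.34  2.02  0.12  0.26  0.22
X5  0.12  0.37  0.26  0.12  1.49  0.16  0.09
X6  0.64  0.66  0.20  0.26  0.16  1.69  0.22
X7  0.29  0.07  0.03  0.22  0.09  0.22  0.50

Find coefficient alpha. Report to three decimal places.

sum of item variances = 2.86 + 2.86 + 0.85 + 2.02 + 1.49 + 1.69 + 0.50 = 12.27
Σ_{i<j} σ_ij = 6.21
total variance = 12.27 + 2 × 6.21 = 24.69
α = (k/(k−1))·(1 − sum of item variances/total variance) = (7/6)·(1 − 12.27/24.69) = 0.587

α = 0.587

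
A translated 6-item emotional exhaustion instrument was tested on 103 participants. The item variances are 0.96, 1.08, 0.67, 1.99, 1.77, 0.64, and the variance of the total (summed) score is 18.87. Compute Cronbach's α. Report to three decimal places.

α = 0.748

sum of item variances = 0.96 + 1.08 + 0.67 + 1.99 + 1.77 + 0.64 = 7.11
α = (k/(k−1))·(1 − sum of item variances/σ²_T) = (6/5)·(1 − 7.11/18.87) = 0.748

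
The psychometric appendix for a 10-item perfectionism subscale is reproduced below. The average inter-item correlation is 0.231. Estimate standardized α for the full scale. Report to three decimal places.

standardized α = 0.750

Standardized α = k·r̄ / (1 + (k−1)·r̄) = 10 × 0.231 / (1 + 9 × 0.231)
  = 2.3100 / 3.0790 = 0.750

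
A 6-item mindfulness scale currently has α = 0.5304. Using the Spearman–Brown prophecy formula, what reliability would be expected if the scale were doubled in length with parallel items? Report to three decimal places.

predicted reliability = 0.693

Length factor m = 2
α' = m·α / (1 + (m−1)·α)
   = 2 × 0.5304 / (1 + (2 − 1) × 0.5304)
   = 1.0608 / 1.5304 = 0.693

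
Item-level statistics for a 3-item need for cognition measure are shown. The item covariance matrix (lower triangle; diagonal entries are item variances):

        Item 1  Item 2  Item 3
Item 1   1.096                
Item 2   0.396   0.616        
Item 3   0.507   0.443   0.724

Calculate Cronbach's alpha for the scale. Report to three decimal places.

Cronbach's alpha = 0.787

sum of item variances = 1.096 + 0.616 + 0.724 = 2.436
Sum of the distinct covariances = 1.346
σ²_total = 2.436 + 2 × 1.346 = 5.128
α = (k/(k−1))·(1 − sum of item variances/σ²_total) = (3/2)·(1 − 2.436/5.128) = 0.787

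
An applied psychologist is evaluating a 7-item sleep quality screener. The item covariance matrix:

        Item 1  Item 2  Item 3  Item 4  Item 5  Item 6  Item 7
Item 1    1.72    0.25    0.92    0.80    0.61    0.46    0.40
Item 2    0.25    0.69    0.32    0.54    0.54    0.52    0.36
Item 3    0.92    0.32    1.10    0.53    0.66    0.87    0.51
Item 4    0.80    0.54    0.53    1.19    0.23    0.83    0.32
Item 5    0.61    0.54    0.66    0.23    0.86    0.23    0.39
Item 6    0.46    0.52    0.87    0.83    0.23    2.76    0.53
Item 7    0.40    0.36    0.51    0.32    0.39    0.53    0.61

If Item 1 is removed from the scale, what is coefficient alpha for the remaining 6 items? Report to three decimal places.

Remaining items: Item 2, Item 3, Item 4, Item 5, Item 6, Item 7 (k = 6).
Σσ²ᵢ = 0.69 + 1.10 + 1.19 + 0.86 + 2.76 + 0.61 = 7.21
σ²_T = 7.21 + 2 × 7.38 = 21.97
α (item deleted) = (6/5)·(1 − 7.21/21.97) = 0.806

coefficient alpha = 0.806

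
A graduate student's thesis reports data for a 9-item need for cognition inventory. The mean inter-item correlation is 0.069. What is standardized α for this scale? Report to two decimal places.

standardized α = 0.40

Standardized α = k·r̄ / (1 + (k−1)·r̄) = 9 × 0.069 / (1 + 8 × 0.069)
  = 0.6210 / 1.5520 = 0.40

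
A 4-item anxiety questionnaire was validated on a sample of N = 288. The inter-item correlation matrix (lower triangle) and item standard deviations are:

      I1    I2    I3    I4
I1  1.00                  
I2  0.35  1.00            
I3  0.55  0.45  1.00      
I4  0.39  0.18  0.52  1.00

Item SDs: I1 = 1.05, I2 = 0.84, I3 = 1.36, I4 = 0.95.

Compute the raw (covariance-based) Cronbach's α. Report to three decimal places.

α = 0.736

Σσ²ᵢ = 1.05² + 0.84² + 1.36² + 0.95² = 4.5602
Covariances σ_ij = r_ij · s_i · s_j:
  σ(I1,I2) = 0.35 × 1.05 × 0.84 = 0.3087
  σ(I1,I3) = 0.55 × 1.05 × 1.36 = 0.7854
  σ(I1,I4) = 0.39 × 1.05 × 0.95 = 0.3890
  σ(I2,I3) = 0.45 × 0.84 × 1.36 = 0.5141
  σ(I2,I4) = 0.18 × 0.84 × 0.95 = 0.1436
  σ(I3,I4) = 0.52 × 1.36 × 0.95 = 0.6718
σ²_T = Σσ²ᵢ + 2·Σσ_ij = 4.5602 + 2 × 2.8126 = 10.1854
α = (4/3)·(1 − 4.5602/10.1854) = 0.736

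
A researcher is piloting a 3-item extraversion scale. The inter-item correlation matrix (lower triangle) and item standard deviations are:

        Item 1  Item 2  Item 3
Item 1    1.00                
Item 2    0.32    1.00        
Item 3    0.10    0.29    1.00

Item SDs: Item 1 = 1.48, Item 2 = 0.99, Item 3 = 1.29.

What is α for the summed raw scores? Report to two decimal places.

α = 0.45

Σσ²ᵢ = 1.48² + 0.99² + 1.29² = 4.8346
Covariances σ_ij = r_ij · s_i · s_j:
  σ(Item 1,Item 2) = 0.32 × 1.48 × 0.99 = 0.4689
  σ(Item 1,Item 3) = 0.10 × 1.48 × 1.29 = 0.1909
  σ(Item 2,Item 3) = 0.29 × 0.99 × 1.29 = 0.3704
σ²_T = Σσ²ᵢ + 2·Σσ_ij = 4.8346 + 2 × 1.0302 = 6.8950
α = (3/2)·(1 − 4.8346/6.8950) = 0.45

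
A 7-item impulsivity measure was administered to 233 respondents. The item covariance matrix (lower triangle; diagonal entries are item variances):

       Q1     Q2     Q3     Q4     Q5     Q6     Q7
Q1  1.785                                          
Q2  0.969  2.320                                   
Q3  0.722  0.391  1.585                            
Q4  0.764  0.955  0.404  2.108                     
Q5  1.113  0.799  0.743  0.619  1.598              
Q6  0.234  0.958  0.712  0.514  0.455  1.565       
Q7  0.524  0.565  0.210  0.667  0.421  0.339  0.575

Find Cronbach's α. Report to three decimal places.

Cronbach's α = 0.810

Σσ²ᵢ = 1.785 + 2.320 + 1.585 + 2.108 + 1.598 + 1.565 + 0.575 = 11.536
Sum of the distinct covariances = 13.078
total variance = 11.536 + 2 × 13.078 = 37.692
α = (k/(k−1))·(1 − Σσ²ᵢ/total variance) = (7/6)·(1 − 11.536/37.692) = 0.810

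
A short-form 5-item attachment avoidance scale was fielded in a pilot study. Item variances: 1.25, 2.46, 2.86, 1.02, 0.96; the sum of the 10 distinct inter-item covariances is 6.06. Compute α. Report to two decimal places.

sum of item variances = 1.25 + 2.46 + 2.86 + 1.02 + 0.96 = 8.55
Sum of distinct covariances = 6.06
σ²_total = sum of item variances + 2·Σcov = 8.55 + 2 × 6.06 = 20.67
α = (5/4)·(1 − 8.55/20.67) = 0.73

α = 0.73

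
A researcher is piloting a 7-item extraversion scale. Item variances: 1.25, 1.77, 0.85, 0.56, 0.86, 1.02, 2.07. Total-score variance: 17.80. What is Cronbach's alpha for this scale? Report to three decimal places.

Σσᵢ² = 1.25 + 1.77 + 0.85 + 0.56 + 0.86 + 1.02 + 2.07 = 8.38
α = (k/(k−1))·(1 − Σσᵢ²/Var(T)) = (7/6)·(1 − 8.38/17.80) = 0.617

α = 0.617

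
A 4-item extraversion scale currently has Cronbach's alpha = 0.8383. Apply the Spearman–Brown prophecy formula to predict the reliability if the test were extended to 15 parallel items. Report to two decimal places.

predicted reliability = 0.95

Length factor m = 15/4 = 3.7500
α' = m·α / (1 + (m−1)·α)
   = 15/4 × 0.8383 / (1 + (15/4 − 1) × 0.8383)
   = 3.1436 / 3.3053 = 0.95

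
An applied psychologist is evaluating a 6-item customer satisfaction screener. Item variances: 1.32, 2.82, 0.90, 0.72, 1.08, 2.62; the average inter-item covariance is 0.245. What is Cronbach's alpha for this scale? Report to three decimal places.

sum of item variances = 1.32 + 2.82 + 0.90 + 0.72 + 1.08 + 2.62 = 9.46
Sum of the 15 distinct covariances = 15 × 0.245 = 3.675
Var(T) = sum of item variances + 2·Σcov = 9.46 + 2 × 3.675 = 16.810
α = (6/5)·(1 − 9.46/16.810) = 0.525

Cronbach's alpha = 0.525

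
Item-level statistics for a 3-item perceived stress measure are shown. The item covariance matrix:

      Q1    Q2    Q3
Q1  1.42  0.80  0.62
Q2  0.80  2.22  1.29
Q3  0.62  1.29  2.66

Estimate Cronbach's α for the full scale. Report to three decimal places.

Σσᵢ² = 1.42 + 2.22 + 2.66 = 6.30
Sum of the distinct covariances = 2.71
total variance = 6.30 + 2 × 2.71 = 11.72
α = (k/(k−1))·(1 − Σσᵢ²/total variance) = (3/2)·(1 − 6.30/11.72) = 0.694

Cronbach's α = 0.694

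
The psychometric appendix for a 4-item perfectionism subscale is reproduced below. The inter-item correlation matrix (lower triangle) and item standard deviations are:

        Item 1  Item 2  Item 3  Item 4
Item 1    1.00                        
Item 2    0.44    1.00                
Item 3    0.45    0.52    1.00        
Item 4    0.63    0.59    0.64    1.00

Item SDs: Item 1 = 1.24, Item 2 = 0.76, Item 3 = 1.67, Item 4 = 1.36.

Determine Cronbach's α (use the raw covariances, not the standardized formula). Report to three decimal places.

Cronbach's α = 0.804

Σσ²ᵢ = 1.24² + 0.76² + 1.67² + 1.36² = 6.7537
Covariances σ_ij = r_ij · s_i · s_j:
  σ(Item 1,Item 2) = 0.44 × 1.24 × 0.76 = 0.4147
  σ(Item 1,Item 3) = 0.45 × 1.24 × 1.67 = 0.9319
  σ(Item 1,Item 4) = 0.63 × 1.24 × 1.36 = 1.0624
  σ(Item 2,Item 3) = 0.52 × 0.76 × 1.67 = 0.6600
  σ(Item 2,Item 4) = 0.59 × 0.76 × 1.36 = 0.6098
  σ(Item 3,Item 4) = 0.64 × 1.67 × 1.36 = 1.4536
σ²_T = Σσ²ᵢ + 2·Σσ_ij = 6.7537 + 2 × 5.1324 = 17.0185
α = (4/3)·(1 − 6.7537/17.0185) = 0.804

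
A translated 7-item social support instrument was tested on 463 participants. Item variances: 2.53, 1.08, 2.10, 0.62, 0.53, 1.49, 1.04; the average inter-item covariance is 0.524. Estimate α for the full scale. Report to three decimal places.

α = 0.818

sum of item variances = 2.53 + 1.08 + 2.10 + 0.62 + 0.53 + 1.49 + 1.04 = 9.39
Sum of the 21 distinct covariances = 21 × 0.524 = 11.004
Var(T) = sum of item variances + 2·Σcov = 9.39 + 2 × 11.004 = 31.398
α = (7/6)·(1 − 9.39/31.398) = 0.818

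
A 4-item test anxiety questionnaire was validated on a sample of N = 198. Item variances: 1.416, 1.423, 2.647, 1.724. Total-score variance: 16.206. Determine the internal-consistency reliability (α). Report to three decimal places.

α = 0.740

ΣVar(i) = 1.416 + 1.423 + 2.647 + 1.724 = 7.210
α = (k/(k−1))·(1 − ΣVar(i)/Var(T)) = (4/3)·(1 − 7.210/16.206) = 0.740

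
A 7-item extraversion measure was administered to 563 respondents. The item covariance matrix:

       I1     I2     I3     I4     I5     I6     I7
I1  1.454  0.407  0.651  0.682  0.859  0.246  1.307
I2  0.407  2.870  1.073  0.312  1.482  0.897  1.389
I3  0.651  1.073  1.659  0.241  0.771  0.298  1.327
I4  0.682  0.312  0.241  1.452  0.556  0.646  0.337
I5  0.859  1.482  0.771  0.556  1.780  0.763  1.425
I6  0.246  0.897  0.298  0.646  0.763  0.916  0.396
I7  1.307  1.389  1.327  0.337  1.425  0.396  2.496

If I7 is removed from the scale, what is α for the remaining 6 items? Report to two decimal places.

Remaining items: I1, I2, I3, I4, I5, I6 (k = 6).
Σσᵢ² = 1.454 + 2.870 + 1.659 + 1.452 + 1.780 + 0.916 = 10.131
σ²_total = 10.131 + 2 × 9.884 = 29.899
α (item deleted) = (6/5)·(1 − 10.131/29.899) = 0.79

α = 0.79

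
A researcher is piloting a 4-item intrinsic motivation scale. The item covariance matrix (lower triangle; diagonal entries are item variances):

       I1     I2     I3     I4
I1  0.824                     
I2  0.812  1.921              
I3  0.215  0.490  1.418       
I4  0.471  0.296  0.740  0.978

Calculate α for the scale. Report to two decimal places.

sum of item variances = 0.824 + 1.921 + 1.418 + 0.978 = 5.141
Sum of the distinct covariances = 3.024
Var(T) = 5.141 + 2 × 3.024 = 11.189
α = (k/(k−1))·(1 − sum of item variances/Var(T)) = (4/3)·(1 − 5.141/11.189) = 0.72

α = 0.72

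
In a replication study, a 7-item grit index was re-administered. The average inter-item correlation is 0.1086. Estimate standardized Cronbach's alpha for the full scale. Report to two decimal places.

Standardized α = k·r̄ / (1 + (k−1)·r̄) = 7 × 0.1086 / (1 + 6 × 0.1086)
  = 0.7602 / 1.6516 = 0.46

α = 0.46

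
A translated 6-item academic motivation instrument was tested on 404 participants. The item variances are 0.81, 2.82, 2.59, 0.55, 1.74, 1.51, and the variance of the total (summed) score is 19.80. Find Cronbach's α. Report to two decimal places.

α = 0.59

ΣVar(i) = 0.81 + 2.82 + 2.59 + 0.55 + 1.74 + 1.51 = 10.02
α = (k/(k−1))·(1 − ΣVar(i)/σ²_T) = (6/5)·(1 − 10.02/19.80) = 0.59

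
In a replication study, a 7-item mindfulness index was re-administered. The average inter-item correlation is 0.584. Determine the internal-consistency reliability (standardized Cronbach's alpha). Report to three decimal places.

Standardized α = k·r̄ / (1 + (k−1)·r̄) = 7 × 0.584 / (1 + 6 × 0.584)
  = 4.0880 / 4.5040 = 0.908

standardized Cronbach's alpha = 0.908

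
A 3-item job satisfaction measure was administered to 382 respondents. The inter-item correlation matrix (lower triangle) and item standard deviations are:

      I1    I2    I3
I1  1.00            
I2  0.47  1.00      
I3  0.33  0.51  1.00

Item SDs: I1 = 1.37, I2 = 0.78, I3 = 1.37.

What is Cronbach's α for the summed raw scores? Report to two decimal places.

Σσ²ᵢ = 1.37² + 0.78² + 1.37² = 4.3622
Covariances σ_ij = r_ij · s_i · s_j:
  σ(I1,I2) = 0.47 × 1.37 × 0.78 = 0.5022
  σ(I1,I3) = 0.33 × 1.37 × 1.37 = 0.6194
  σ(I2,I3) = 0.51 × 0.78 × 1.37 = 0.5450
σ²_T = Σσ²ᵢ + 2·Σσ_ij = 4.3622 + 2 × 1.6666 = 7.6954
α = (3/2)·(1 − 4.3622/7.6954) = 0.65

Cronbach's α = 0.65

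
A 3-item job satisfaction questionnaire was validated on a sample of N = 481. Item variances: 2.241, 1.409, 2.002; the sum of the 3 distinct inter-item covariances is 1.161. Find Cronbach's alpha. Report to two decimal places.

Cronbach's alpha = 0.44

Σσ²ᵢ = 2.241 + 1.409 + 2.002 = 5.652
Sum of distinct covariances = 1.161
Var(T) = Σσ²ᵢ + 2·Σcov = 5.652 + 2 × 1.161 = 7.974
α = (3/2)·(1 − 5.652/7.974) = 0.44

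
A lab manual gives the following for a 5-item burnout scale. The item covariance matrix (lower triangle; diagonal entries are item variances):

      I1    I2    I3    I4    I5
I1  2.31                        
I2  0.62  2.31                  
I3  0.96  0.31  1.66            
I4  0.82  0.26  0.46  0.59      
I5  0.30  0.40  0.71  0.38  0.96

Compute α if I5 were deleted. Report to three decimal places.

α = 0.666

Remaining items: I1, I2, I3, I4 (k = 4).
Σσ²ᵢ = 2.31 + 2.31 + 1.66 + 0.59 = 6.87
σ²_total = 6.87 + 2 × 3.43 = 13.73
α (item deleted) = (4/3)·(1 − 6.87/13.73) = 0.666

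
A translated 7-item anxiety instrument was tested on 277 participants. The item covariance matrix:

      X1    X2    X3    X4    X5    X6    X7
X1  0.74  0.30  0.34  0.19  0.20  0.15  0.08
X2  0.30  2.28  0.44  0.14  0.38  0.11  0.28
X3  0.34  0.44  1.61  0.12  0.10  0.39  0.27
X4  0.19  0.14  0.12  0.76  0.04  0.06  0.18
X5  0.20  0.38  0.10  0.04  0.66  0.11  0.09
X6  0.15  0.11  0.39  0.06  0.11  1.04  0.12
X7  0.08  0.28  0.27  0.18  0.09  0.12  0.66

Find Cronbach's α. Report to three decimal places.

α = 0.599

Σσᵢ² = 0.74 + 2.28 + 1.61 + 0.76 + 0.66 + 1.04 + 0.66 = 7.75
Σ_{i<j} σ_ij = 4.09
σ²_total = 7.75 + 2 × 4.09 = 15.93
α = (k/(k−1))·(1 − Σσᵢ²/σ²_total) = (7/6)·(1 − 7.75/15.93) = 0.599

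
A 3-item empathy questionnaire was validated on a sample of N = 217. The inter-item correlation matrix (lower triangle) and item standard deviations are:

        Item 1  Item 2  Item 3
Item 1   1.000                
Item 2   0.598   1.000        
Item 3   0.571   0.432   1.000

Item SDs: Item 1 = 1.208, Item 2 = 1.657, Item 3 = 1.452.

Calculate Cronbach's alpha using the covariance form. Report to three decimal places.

Σσ²ᵢ = 1.208² + 1.657² + 1.452² = 6.3132
Covariances σ_ij = r_ij · s_i · s_j:
  σ(Item 1,Item 2) = 0.598 × 1.208 × 1.657 = 1.1970
  σ(Item 1,Item 3) = 0.571 × 1.208 × 1.452 = 1.0015
  σ(Item 2,Item 3) = 0.432 × 1.657 × 1.452 = 1.0394
σ²_T = Σσ²ᵢ + 2·Σσ_ij = 6.3132 + 2 × 3.2379 = 12.7890
α = (3/2)·(1 − 6.3132/12.7890) = 0.760

α = 0.760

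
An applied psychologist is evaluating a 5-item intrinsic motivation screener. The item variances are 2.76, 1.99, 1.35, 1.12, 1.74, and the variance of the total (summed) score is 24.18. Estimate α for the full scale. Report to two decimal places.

α = 0.79

Σσ²ᵢ = 2.76 + 1.99 + 1.35 + 1.12 + 1.74 = 8.96
α = (k/(k−1))·(1 − Σσ²ᵢ/σ²_total) = (5/4)·(1 − 8.96/24.18) = 0.79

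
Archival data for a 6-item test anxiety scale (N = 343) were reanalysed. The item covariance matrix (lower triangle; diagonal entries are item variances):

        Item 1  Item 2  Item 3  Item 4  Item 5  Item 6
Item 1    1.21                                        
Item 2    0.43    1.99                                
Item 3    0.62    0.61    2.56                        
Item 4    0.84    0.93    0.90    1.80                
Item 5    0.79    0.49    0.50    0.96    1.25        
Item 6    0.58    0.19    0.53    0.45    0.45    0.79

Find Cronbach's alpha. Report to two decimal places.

Cronbach's alpha = 0.79

sum of item variances = 1.21 + 1.99 + 2.56 + 1.80 + 1.25 + 0.79 = 9.60
Sum of off-diagonal covariances = 9.27
σ²_total = 9.60 + 2 × 9.27 = 28.14
α = (k/(k−1))·(1 − sum of item variances/σ²_total) = (6/5)·(1 − 9.60/28.14) = 0.79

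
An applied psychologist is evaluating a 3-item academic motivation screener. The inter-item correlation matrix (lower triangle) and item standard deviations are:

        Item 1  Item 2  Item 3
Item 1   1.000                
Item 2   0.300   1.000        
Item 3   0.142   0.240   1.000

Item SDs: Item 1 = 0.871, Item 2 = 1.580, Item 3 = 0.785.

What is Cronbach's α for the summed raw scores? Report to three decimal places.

Cronbach's α = 0.442

Σσ²ᵢ = 0.871² + 1.580² + 0.785² = 3.8713
Covariances σ_ij = r_ij · s_i · s_j:
  σ(Item 1,Item 2) = 0.300 × 0.871 × 1.580 = 0.4129
  σ(Item 1,Item 3) = 0.142 × 0.871 × 0.785 = 0.0971
  σ(Item 2,Item 3) = 0.240 × 1.580 × 0.785 = 0.2977
σ²_T = Σσ²ᵢ + 2·Σσ_ij = 3.8713 + 2 × 0.8077 = 5.4867
α = (3/2)·(1 − 3.8713/5.4867) = 0.442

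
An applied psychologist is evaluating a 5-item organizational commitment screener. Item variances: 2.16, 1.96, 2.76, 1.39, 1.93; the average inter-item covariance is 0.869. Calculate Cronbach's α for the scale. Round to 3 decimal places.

Σσ²ᵢ = 2.16 + 1.96 + 2.76 + 1.39 + 1.93 = 10.20
Sum of the 10 distinct covariances = 10 × 0.869 = 8.690
Var(T) = Σσ²ᵢ + 2·Σcov = 10.20 + 2 × 8.690 = 27.580
α = (5/4)·(1 − 10.20/27.580) = 0.788

Cronbach's α = 0.788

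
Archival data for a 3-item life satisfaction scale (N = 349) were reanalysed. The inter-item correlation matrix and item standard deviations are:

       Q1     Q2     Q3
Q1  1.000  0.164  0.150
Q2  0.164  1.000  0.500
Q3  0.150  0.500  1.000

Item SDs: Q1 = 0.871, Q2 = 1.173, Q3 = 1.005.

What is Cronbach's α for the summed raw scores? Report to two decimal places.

Σσ²ᵢ = 0.871² + 1.173² + 1.005² = 3.1446
Covariances σ_ij = r_ij · s_i · s_j:
  σ(Q1,Q2) = 0.164 × 0.871 × 1.173 = 0.1676
  σ(Q1,Q3) = 0.150 × 0.871 × 1.005 = 0.1313
  σ(Q2,Q3) = 0.500 × 1.173 × 1.005 = 0.5894
σ²_T = Σσ²ᵢ + 2·Σσ_ij = 3.1446 + 2 × 0.8883 = 4.9212
α = (3/2)·(1 − 3.1446/4.9212) = 0.54

α = 0.54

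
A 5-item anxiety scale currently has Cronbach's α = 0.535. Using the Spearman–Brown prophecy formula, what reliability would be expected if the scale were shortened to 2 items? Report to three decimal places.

predicted reliability = 0.315

Length factor m = 2/5 = 0.4000
α' = m·α / (1 − (1−m)·α)
   = 2/5 × 0.535 / (1 − (1 − 2/5) × 0.535)
   = 0.2140 / 0.6790 = 0.315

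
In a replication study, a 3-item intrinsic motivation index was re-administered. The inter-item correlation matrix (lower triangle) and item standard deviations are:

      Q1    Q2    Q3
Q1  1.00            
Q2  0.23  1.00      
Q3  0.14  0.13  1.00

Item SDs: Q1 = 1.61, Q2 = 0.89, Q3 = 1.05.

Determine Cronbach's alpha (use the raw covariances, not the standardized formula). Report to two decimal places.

α = 0.35

Σσ²ᵢ = 1.61² + 0.89² + 1.05² = 4.4867
Covariances σ_ij = r_ij · s_i · s_j:
  σ(Q1,Q2) = 0.23 × 1.61 × 0.89 = 0.3296
  σ(Q1,Q3) = 0.14 × 1.61 × 1.05 = 0.2367
  σ(Q2,Q3) = 0.13 × 0.89 × 1.05 = 0.1215
σ²_T = Σσ²ᵢ + 2·Σσ_ij = 4.4867 + 2 × 0.6878 = 5.8623
α = (3/2)·(1 − 4.4867/5.8623) = 0.35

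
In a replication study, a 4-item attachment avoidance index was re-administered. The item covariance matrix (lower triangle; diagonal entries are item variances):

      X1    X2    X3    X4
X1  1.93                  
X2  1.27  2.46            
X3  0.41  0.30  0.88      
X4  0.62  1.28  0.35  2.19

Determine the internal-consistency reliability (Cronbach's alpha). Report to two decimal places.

sum of item variances = 1.93 + 2.46 + 0.88 + 2.19 = 7.46
Sum of the distinct covariances = 4.23
σ²_T = 7.46 + 2 × 4.23 = 15.92
α = (k/(k−1))·(1 − sum of item variances/σ²_T) = (4/3)·(1 − 7.46/15.92) = 0.71

α = 0.71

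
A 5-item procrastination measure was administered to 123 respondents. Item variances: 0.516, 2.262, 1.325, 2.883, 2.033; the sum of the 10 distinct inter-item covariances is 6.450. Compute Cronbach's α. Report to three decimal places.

α = 0.736

Σσᵢ² = 0.516 + 2.262 + 1.325 + 2.883 + 2.033 = 9.019
Sum of distinct covariances = 6.450
σ²_total = Σσᵢ² + 2·Σcov = 9.019 + 2 × 6.450 = 21.919
α = (5/4)·(1 − 9.019/21.919) = 0.736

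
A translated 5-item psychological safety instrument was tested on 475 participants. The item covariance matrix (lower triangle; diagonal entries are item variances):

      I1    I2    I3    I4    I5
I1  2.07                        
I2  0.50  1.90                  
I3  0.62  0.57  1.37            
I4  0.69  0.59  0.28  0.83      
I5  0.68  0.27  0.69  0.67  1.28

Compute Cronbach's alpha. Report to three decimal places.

Σσᵢ² = 2.07 + 1.90 + 1.37 + 0.83 + 1.28 = 7.45
Sum of the distinct covariances = 5.56
σ²_total = 7.45 + 2 × 5.56 = 18.57
α = (k/(k−1))·(1 − Σσᵢ²/σ²_total) = (5/4)·(1 − 7.45/18.57) = 0.749

α = 0.749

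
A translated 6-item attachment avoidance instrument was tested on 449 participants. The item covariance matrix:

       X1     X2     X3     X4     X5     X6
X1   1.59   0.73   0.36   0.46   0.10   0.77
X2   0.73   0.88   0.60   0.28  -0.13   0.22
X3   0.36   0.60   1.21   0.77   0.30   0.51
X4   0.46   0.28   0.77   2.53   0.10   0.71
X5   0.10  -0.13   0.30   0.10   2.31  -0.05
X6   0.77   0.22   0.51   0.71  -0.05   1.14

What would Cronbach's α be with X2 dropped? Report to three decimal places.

Remaining items: X1, X3, X4, X5, X6 (k = 5).
sum of item variances = 1.59 + 1.21 + 2.53 + 2.31 + 1.14 = 8.78
total variance = 8.78 + 2 × 4.03 = 16.84
α (item deleted) = (5/4)·(1 − 8.78/16.84) = 0.598

Cronbach's α = 0.598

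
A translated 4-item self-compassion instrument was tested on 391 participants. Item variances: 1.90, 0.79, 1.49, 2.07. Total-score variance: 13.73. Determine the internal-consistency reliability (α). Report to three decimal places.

sum of item variances = 1.90 + 0.79 + 1.49 + 2.07 = 6.25
α = (k/(k−1))·(1 − sum of item variances/σ²_T) = (4/3)·(1 − 6.25/13.73) = 0.726

α = 0.726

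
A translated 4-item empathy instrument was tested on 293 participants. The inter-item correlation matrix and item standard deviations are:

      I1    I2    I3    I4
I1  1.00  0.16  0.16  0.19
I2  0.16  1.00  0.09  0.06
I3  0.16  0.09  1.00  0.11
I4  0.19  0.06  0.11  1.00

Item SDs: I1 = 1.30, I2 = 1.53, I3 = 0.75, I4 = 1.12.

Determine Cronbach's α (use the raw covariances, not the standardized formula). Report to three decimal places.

Cronbach's α = 0.352

Σσ²ᵢ = 1.30² + 1.53² + 0.75² + 1.12² = 5.8478
Covariances σ_ij = r_ij · s_i · s_j:
  σ(I1,I2) = 0.16 × 1.30 × 1.53 = 0.3182
  σ(I1,I3) = 0.16 × 1.30 × 0.75 = 0.1560
  σ(I1,I4) = 0.19 × 1.30 × 1.12 = 0.2766
  σ(I2,I3) = 0.09 × 1.53 × 0.75 = 0.1033
  σ(I2,I4) = 0.06 × 1.53 × 1.12 = 0.1028
  σ(I3,I4) = 0.11 × 0.75 × 1.12 = 0.0924
σ²_T = Σσ²ᵢ + 2·Σσ_ij = 5.8478 + 2 × 1.0493 = 7.9464
α = (4/3)·(1 − 5.8478/7.9464) = 0.352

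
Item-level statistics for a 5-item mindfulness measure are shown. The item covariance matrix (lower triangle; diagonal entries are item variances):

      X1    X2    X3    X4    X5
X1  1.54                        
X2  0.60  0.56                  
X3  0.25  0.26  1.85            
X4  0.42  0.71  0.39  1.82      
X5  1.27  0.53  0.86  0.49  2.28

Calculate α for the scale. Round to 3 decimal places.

α = 0.737

ΣVar(i) = 1.54 + 0.56 + 1.85 + 1.82 + 2.28 = 8.05
Sum of off-diagonal covariances = 5.78
σ²_total = 8.05 + 2 × 5.78 = 19.61
α = (k/(k−1))·(1 − ΣVar(i)/σ²_total) = (5/4)·(1 − 8.05/19.61) = 0.737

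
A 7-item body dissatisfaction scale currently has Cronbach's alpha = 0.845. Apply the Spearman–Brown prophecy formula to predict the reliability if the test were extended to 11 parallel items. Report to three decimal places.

Length factor m = 11/7 = 1.5714
α' = m·α / (1 + (m−1)·α)
   = 11/7 × 0.845 / (1 + (11/7 − 1) × 0.845)
   = 1.3279 / 1.4829 = 0.895

predicted reliability = 0.895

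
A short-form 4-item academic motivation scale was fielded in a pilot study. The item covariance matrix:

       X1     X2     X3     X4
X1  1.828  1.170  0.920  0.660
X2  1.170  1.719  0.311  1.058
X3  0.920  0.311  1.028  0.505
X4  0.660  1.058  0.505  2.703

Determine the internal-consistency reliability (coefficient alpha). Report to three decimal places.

α = 0.746

Σσᵢ² = 1.828 + 1.719 + 1.028 + 2.703 = 7.278
Sum of off-diagonal covariances = 4.624
Var(T) = 7.278 + 2 × 4.624 = 16.526
α = (k/(k−1))·(1 − Σσᵢ²/Var(T)) = (4/3)·(1 − 7.278/16.526) = 0.746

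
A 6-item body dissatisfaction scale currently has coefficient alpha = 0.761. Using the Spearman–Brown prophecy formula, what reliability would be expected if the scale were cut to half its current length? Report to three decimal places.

predicted reliability = 0.614

Length factor m = 1/2
α' = m·α / (1 − (1−m)·α)
   = 1/2 × 0.761 / (1 − (1 − 1/2) × 0.761)
   = 0.3805 / 0.6195 = 0.614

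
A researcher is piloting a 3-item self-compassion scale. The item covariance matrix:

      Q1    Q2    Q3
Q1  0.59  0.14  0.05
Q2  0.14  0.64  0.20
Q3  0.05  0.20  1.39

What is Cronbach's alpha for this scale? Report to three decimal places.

Σσ²ᵢ = 0.59 + 0.64 + 1.39 = 2.62
Sum of off-diagonal covariances = 0.39
σ²_T = 2.62 + 2 × 0.39 = 3.40
α = (k/(k−1))·(1 − Σσ²ᵢ/σ²_T) = (3/2)·(1 − 2.62/3.40) = 0.344

Cronbach's alpha = 0.344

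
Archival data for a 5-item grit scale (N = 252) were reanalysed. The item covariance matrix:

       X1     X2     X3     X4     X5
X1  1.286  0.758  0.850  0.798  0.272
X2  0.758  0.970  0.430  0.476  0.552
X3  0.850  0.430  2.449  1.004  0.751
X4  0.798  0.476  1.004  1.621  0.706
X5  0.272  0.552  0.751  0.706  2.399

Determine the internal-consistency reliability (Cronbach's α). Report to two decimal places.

Σσ²ᵢ = 1.286 + 0.970 + 2.449 + 1.621 + 2.399 = 8.725
Sum of the distinct covariances = 6.597
total variance = 8.725 + 2 × 6.597 = 21.919
α = (k/(k−1))·(1 − Σσ²ᵢ/total variance) = (5/4)·(1 − 8.725/21.919) = 0.75

Cronbach's α = 0.75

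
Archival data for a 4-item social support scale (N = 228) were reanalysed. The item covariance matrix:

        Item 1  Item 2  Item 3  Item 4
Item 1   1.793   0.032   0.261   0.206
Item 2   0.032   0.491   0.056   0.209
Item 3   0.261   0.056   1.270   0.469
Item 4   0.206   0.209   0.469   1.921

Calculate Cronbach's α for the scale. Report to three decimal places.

Σσ²ᵢ = 1.793 + 0.491 + 1.270 + 1.921 = 5.475
Σ_{i<j} σ_ij = 1.233
total variance = 5.475 + 2 × 1.233 = 7.941
α = (k/(k−1))·(1 − Σσ²ᵢ/total variance) = (4/3)·(1 − 5.475/7.941) = 0.414

Cronbach's α = 0.414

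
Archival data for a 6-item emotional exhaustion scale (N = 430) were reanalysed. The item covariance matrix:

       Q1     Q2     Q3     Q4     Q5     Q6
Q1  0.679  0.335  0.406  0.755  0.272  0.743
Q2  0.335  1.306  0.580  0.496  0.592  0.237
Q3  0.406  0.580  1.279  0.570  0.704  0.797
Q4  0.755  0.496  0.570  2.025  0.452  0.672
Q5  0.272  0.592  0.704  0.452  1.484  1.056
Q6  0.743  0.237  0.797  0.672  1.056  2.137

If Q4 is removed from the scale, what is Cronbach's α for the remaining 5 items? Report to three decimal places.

α = 0.780

Remaining items: Q1, Q2, Q3, Q5, Q6 (k = 5).
sum of item variances = 0.679 + 1.306 + 1.279 + 1.484 + 2.137 = 6.885
σ²_T = 6.885 + 2 × 5.722 = 18.329
α (item deleted) = (5/4)·(1 − 6.885/18.329) = 0.780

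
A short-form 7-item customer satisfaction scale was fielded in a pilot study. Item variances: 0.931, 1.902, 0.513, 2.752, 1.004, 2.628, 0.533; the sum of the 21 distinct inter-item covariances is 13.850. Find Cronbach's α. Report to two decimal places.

Σσᵢ² = 0.931 + 1.902 + 0.513 + 2.752 + 1.004 + 2.628 + 0.533 = 10.263
Sum of distinct covariances = 13.850
σ²_total = Σσᵢ² + 2·Σcov = 10.263 + 2 × 13.850 = 37.963
α = (7/6)·(1 − 10.263/37.963) = 0.85

Cronbach's α = 0.85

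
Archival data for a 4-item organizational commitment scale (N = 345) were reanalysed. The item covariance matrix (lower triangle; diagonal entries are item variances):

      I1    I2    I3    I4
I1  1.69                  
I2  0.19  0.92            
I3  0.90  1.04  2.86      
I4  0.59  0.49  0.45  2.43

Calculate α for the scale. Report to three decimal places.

Σσ²ᵢ = 1.69 + 0.92 + 2.86 + 2.43 = 7.90
Sum of the distinct covariances = 3.66
σ²_T = 7.90 + 2 × 3.66 = 15.22
α = (k/(k−1))·(1 − Σσ²ᵢ/σ²_T) = (4/3)·(1 − 7.90/15.22) = 0.641

α = 0.641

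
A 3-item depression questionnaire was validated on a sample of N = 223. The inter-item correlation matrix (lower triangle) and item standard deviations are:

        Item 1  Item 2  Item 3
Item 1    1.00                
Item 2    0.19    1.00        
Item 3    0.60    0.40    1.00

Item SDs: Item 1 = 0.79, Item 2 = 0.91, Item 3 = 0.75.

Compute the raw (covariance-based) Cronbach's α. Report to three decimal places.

α = 0.647

Σσ²ᵢ = 0.79² + 0.91² + 0.75² = 2.0147
Covariances σ_ij = r_ij · s_i · s_j:
  σ(Item 1,Item 2) = 0.19 × 0.79 × 0.91 = 0.1366
  σ(Item 1,Item 3) = 0.60 × 0.79 × 0.75 = 0.3555
  σ(Item 2,Item 3) = 0.40 × 0.91 × 0.75 = 0.2730
σ²_T = Σσ²ᵢ + 2·Σσ_ij = 2.0147 + 2 × 0.7651 = 3.5449
α = (3/2)·(1 − 2.0147/3.5449) = 0.647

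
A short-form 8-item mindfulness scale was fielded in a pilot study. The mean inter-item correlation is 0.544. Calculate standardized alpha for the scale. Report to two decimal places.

Standardized α = k·r̄ / (1 + (k−1)·r̄) = 8 × 0.544 / (1 + 7 × 0.544)
  = 4.3520 / 4.8080 = 0.91

standardized alpha = 0.91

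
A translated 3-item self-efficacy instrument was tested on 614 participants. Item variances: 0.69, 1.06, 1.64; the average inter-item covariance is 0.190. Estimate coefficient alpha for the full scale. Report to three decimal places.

α = 0.377

Σσᵢ² = 0.69 + 1.06 + 1.64 = 3.39
Sum of the 3 distinct covariances = 3 × 0.190 = 0.570
σ²_T = Σσᵢ² + 2·Σcov = 3.39 + 2 × 0.570 = 4.530
α = (3/2)·(1 − 3.39/4.530) = 0.377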